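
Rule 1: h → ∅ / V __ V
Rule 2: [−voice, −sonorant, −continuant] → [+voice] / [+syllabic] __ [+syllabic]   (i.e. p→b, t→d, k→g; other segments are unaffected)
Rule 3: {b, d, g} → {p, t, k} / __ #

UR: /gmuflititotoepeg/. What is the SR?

Rule 1 (intervocalic h-deletion): no segment meets the environment; /gmuflititotoepeg/ is unchanged.
Rule 2 (intervocalic voicing): /t/ is a voiceless stop between vowels /i/ and /i/, so it voices to [d]. /t/ is a voiceless stop between vowels /i/ and /o/, so it voices to [d]. /t/ is a voiceless stop between vowels /o/ and /o/, so it voices to [d]. /p/ is a voiceless stop between vowels /e/ and /e/, so it voices to [b]. /gmuflititotoepeg/ → gmuflididodoebeg.
Rule 3 (final devoicing): /g/ is a voiced stop in word-final position, so it devoices to [k]. /gmuflididodoebeg/ → gmuflididodoebek.

gmuflididodoebek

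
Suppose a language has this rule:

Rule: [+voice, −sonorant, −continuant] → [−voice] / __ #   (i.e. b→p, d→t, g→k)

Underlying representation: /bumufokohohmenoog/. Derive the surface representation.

Scanning /bumufokohohmenoog/: /b/ at position 1 is not in the conditioning environment; /g/ is a voiced stop in word-final position, so it devoices to [k].
Result: [bumufokohohmenook].

bumufokohohmenook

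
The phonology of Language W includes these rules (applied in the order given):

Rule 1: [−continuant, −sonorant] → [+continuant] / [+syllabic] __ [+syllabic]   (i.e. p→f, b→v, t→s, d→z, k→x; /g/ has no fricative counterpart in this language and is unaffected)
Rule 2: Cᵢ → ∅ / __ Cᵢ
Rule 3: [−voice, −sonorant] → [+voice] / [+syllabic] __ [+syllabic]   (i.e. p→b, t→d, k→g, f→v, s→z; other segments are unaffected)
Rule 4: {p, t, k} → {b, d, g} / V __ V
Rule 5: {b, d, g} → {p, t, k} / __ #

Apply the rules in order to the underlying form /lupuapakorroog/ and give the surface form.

luvuavaxorook

Rule 1 (intervocalic spirantization): /p/ is a stop between vowels /u/ and /u/, so it spirantizes to the fricative [f]. /p/ is a stop between vowels /a/ and /a/, so it spirantizes to the fricative [f]. /k/ is a stop between vowels /a/ and /o/, so it spirantizes to the fricative [x]. /lupuapakorroog/ → lufuafaxorroog.
Rule 2 (degemination): /rr/ is a geminate; the first /r/ deletes. /lufuafaxorroog/ → lufuafaxoroog.
Rule 3 (intervocalic voicing): /f/ is a voiceless obstruent between vowels /u/ and /u/, so it voices to [v]. /f/ is a voiceless obstruent between vowels /a/ and /a/, so it voices to [v]. /lufuafaxoroog/ → luvuavaxoroog.
Rule 4 (intervocalic voicing): no segment meets the environment; /luvuavaxoroog/ is unchanged.
Rule 5 (final devoicing): /g/ is a voiced stop in word-final position, so it devoices to [k]. /luvuavaxoroog/ → luvuavaxorook.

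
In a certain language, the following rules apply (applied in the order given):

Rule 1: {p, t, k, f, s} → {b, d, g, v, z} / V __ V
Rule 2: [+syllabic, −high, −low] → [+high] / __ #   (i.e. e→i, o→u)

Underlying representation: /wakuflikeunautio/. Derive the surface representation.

wagufligeunaudiu

Rule 1 (intervocalic voicing): /k/ is a voiceless obstruent between vowels /a/ and /u/, so it voices to [g]. /k/ is a voiceless obstruent between vowels /i/ and /e/, so it voices to [g]. /t/ is a voiceless obstruent between vowels /u/ and /i/, so it voices to [d]. /wakuflikeunautio/ → wagufligeunaudio.
Rule 2 (final vowel raising): /o/ is a mid vowel in word-final position, so it raises to [u]. /wagufligeunaudio/ → wagufligeunaudiu.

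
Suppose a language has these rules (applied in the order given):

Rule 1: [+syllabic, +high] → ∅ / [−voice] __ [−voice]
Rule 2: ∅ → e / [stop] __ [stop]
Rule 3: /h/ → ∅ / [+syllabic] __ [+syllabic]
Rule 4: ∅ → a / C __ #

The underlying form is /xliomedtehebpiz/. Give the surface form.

xliomedeteebepiza

Rule 1 (high vowel syncope): no segment meets the environment; /xliomedtehebpiz/ is unchanged.
Rule 2 (stop-cluster e-epenthesis): /d/ and /t/ form a stop–stop cluster, so [e] is inserted between them. /b/ and /p/ form a stop–stop cluster, so [e] is inserted between them. /xliomedtehebpiz/ → xliomedetehebepiz.
Rule 3 (intervocalic h-deletion): /h/ occurs between vowels /e/ and /e/, so it deletes. /xliomedetehebepiz/ → xliomedeteebepiz.
Rule 4 (final a-epenthesis): the form ends in the consonant /z/, so [a] is inserted word-finally. /xliomedeteebepiz/ → xliomedeteebepiza.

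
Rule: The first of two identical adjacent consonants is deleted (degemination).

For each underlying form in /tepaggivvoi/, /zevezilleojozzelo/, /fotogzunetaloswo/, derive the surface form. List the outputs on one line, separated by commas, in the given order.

/tepaggivvoi/: /gg/ is a geminate; the first /g/ deletes. /vv/ is a geminate; the first /v/ deletes. → [tepagivoi].
/zevezilleojozzelo/: /ll/ is a geminate; the first /l/ deletes. /zz/ is a geminate; the first /z/ deletes. → [zevezileojozelo].
/fotogzunetaloswo/: the rule's environment is not met; surfaces unchanged as [fotogzunetaloswo].

tepagivoi, zevezileojozelo, fotogzunetaloswo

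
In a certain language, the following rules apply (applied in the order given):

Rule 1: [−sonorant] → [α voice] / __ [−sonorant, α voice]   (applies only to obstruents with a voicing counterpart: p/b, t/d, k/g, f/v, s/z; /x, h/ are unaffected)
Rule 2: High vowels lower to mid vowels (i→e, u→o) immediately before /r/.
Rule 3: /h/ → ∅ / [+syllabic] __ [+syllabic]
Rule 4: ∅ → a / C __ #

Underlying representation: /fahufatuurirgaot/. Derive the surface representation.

faufatuorergaota

Rule 1 (regressive voicing assimilation): no segment meets the environment; /fahufatuurirgaot/ is unchanged.
Rule 2 (pre-rhotic lowering): /u/ is a high vowel immediately before /r/, so it lowers to [o]. /i/ is a high vowel immediately before /r/, so it lowers to [e]. /fahufatuurirgaot/ → fahufatuorergaot.
Rule 3 (intervocalic h-deletion): /h/ occurs between vowels /a/ and /u/, so it deletes. /fahufatuorergaot/ → faufatuorergaot.
Rule 4 (final a-epenthesis): the form ends in the consonant /t/, so [a] is inserted word-finally. /faufatuorergaot/ → faufatuorergaota.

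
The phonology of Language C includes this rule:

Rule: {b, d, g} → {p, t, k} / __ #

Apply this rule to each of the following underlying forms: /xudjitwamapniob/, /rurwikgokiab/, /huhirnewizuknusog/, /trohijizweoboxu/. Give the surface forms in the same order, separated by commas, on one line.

/xudjitwamapniob/: /b/ is a voiced stop in word-final position, so it devoices to [p]. → [xudjitwamapniop].
/rurwikgokiab/: /b/ is a voiced stop in word-final position, so it devoices to [p]. → [rurwikgokiap].
/huhirnewizuknusog/: /g/ is a voiced stop in word-final position, so it devoices to [k]. → [huhirnewizuknusok].
/trohijizweoboxu/: the rule's environment is not met; surfaces unchanged as [trohijizweoboxu].

xudjitwamapniop, rurwikgokiap, huhirnewizuknusok, trohijizweoboxu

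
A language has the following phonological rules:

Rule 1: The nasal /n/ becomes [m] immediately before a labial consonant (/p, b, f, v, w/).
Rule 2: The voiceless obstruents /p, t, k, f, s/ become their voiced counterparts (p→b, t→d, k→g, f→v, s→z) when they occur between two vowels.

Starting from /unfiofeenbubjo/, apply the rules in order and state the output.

Rule 1 (nasal place assimilation): /n/ precedes the labial consonant /f/, so it assimilates in place to [m]. /n/ precedes the labial consonant /b/, so it assimilates in place to [m]. /unfiofeenbubjo/ → umfiofeembubjo.
Rule 2 (intervocalic voicing): /f/ is a voiceless obstruent between vowels /o/ and /e/, so it voices to [v]. /umfiofeembubjo/ → umfioveembubjo.

umfioveembubjo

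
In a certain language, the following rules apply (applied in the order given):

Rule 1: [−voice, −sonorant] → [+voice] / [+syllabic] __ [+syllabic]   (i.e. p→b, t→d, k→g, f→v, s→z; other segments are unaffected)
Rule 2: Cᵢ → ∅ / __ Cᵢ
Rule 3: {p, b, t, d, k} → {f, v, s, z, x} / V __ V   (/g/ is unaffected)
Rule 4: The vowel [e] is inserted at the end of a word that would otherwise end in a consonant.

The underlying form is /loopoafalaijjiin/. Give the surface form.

loovoavalaijiine

Rule 1 (intervocalic voicing): /p/ is a voiceless obstruent between vowels /o/ and /o/, so it voices to [b]. /f/ is a voiceless obstruent between vowels /a/ and /a/, so it voices to [v]. /loopoafalaijjiin/ → looboavalaijjiin.
Rule 2 (degemination): /jj/ is a geminate; the first /j/ deletes. /looboavalaijjiin/ → looboavalaijiin.
Rule 3 (intervocalic spirantization): /b/ is a stop between vowels /o/ and /o/, so it spirantizes to the fricative [v]. /looboavalaijiin/ → loovoavalaijiin.
Rule 4 (final e-epenthesis): the form ends in the consonant /n/, so [e] is inserted word-finally. /loovoavalaijiin/ → loovoavalaijiine.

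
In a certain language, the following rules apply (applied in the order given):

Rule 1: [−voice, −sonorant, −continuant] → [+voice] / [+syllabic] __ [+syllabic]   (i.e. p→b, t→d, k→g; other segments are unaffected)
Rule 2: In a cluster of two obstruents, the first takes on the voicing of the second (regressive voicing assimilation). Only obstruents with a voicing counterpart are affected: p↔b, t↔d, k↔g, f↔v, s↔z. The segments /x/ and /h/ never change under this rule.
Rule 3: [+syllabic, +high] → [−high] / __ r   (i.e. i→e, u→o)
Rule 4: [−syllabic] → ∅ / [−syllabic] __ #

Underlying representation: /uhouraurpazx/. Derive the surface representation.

Rule 1 (intervocalic voicing): no segment meets the environment; /uhouraurpazx/ is unchanged.
Rule 2 (regressive voicing assimilation): /z/ precedes the voiceless obstruent /x/, so it devoices to [s] by assimilation. /uhouraurpazx/ → uhouraurpasx.
Rule 3 (pre-rhotic lowering): /u/ is a high vowel immediately before /r/, so it lowers to [o]. /u/ is a high vowel immediately before /r/, so it lowers to [o]. /uhouraurpasx/ → uhooraorpasx.
Rule 4 (final cluster simplification): /x/ is the second consonant of a word-final cluster /sx/, so it deletes. /uhooraorpasx/ → uhooraorpas.

uhooraorpas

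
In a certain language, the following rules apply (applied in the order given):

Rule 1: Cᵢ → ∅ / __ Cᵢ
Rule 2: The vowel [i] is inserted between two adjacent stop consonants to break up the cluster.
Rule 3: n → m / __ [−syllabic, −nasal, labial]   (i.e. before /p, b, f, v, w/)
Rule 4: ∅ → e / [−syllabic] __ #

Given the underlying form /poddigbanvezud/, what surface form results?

Rule 1 (degemination): /dd/ is a geminate; the first /d/ deletes. /poddigbanvezud/ → podigbanvezud.
Rule 2 (stop-cluster i-epenthesis): /g/ and /b/ form a stop–stop cluster, so [i] is inserted between them. /podigbanvezud/ → podigibanvezud.
Rule 3 (nasal place assimilation): /n/ precedes the labial consonant /v/, so it assimilates in place to [m]. /podigibanvezud/ → podigibamvezud.
Rule 4 (final e-epenthesis): the form ends in the consonant /d/, so [e] is inserted word-finally. /podigibamvezud/ → podigibamvezude.

podigibamvezude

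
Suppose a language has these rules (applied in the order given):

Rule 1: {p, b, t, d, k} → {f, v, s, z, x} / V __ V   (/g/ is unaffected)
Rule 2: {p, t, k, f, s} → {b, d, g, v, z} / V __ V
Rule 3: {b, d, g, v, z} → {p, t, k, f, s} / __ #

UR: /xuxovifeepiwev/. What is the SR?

Rule 1 (intervocalic spirantization): /p/ is a stop between vowels /e/ and /i/, so it spirantizes to the fricative [f]. /xuxovifeepiwev/ → xuxovifeefiwev.
Rule 2 (intervocalic voicing): /f/ is a voiceless obstruent between vowels /i/ and /e/, so it voices to [v]. /f/ is a voiceless obstruent between vowels /e/ and /i/, so it voices to [v]. /xuxovifeefiwev/ → xuxoviveeviwev.
Rule 3 (final devoicing): /v/ is a voiced obstruent in word-final position, so it devoices to [f]. /xuxoviveeviwev/ → xuxoviveeviwef.

xuxoviveeviwef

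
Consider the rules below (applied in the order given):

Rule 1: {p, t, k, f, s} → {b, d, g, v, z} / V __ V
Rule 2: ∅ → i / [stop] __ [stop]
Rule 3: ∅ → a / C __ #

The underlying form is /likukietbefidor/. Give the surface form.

Rule 1 (intervocalic voicing): /k/ is a voiceless obstruent between vowels /i/ and /u/, so it voices to [g]. /k/ is a voiceless obstruent between vowels /u/ and /i/, so it voices to [g]. /f/ is a voiceless obstruent between vowels /e/ and /i/, so it voices to [v]. /likukietbefidor/ → ligugietbevidor.
Rule 2 (stop-cluster i-epenthesis): /t/ and /b/ form a stop–stop cluster, so [i] is inserted between them. /ligugietbevidor/ → ligugietibevidor.
Rule 3 (final a-epenthesis): the form ends in the consonant /r/, so [a] is inserted word-finally. /ligugietibevidor/ → ligugietibevidora.

ligugietibevidora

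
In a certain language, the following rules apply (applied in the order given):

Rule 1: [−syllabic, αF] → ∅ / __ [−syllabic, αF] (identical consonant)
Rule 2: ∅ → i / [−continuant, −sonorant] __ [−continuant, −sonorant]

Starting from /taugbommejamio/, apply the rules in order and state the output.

taugibomejamio

Rule 1 (degemination): /mm/ is a geminate; the first /m/ deletes. /taugbommejamio/ → taugbomejamio.
Rule 2 (stop-cluster i-epenthesis): /g/ and /b/ form a stop–stop cluster, so [i] is inserted between them. /taugbomejamio/ → taugibomejamio.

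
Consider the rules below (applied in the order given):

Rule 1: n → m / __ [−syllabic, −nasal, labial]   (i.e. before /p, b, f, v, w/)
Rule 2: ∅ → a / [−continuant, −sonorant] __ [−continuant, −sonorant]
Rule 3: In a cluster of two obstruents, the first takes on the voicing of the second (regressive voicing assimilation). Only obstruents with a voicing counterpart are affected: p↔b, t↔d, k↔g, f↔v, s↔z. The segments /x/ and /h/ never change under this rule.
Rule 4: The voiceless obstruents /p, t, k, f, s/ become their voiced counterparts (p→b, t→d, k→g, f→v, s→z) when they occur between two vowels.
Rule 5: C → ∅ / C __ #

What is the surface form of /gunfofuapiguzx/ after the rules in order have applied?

Rule 1 (nasal place assimilation): /n/ precedes the labial consonant /f/, so it assimilates in place to [m]. /gunfofuapiguzx/ → gumfofuapiguzx.
Rule 2 (stop-cluster a-epenthesis): no segment meets the environment; /gumfofuapiguzx/ is unchanged.
Rule 3 (regressive voicing assimilation): /z/ precedes the voiceless obstruent /x/, so it devoices to [s] by assimilation. /gumfofuapiguzx/ → gumfofuapigusx.
Rule 4 (intervocalic voicing): /f/ is a voiceless obstruent between vowels /o/ and /u/, so it voices to [v]. /p/ is a voiceless obstruent between vowels /a/ and /i/, so it voices to [b]. /gumfofuapigusx/ → gumfovuabigusx.
Rule 5 (final cluster simplification): /x/ is the second consonant of a word-final cluster /sx/, so it deletes. /gumfovuabigusx/ → gumfovuabigus.

gumfovuabigus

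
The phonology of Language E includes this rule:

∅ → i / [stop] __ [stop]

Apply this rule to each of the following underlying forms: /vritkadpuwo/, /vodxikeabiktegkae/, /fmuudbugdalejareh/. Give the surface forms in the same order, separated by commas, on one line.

/vritkadpuwo/: /t/ and /k/ form a stop–stop cluster, so [i] is inserted between them. /d/ and /p/ form a stop–stop cluster, so [i] is inserted between them. → [vritikadipuwo].
/vodxikeabiktegkae/: /k/ and /t/ form a stop–stop cluster, so [i] is inserted between them. /g/ and /k/ form a stop–stop cluster, so [i] is inserted between them. → [vodxikeabikitegikae].
/fmuudbugdalejareh/: /d/ and /b/ form a stop–stop cluster, so [i] is inserted between them. /g/ and /d/ form a stop–stop cluster, so [i] is inserted between them. → [fmuudibugidalejareh].

vritikadipuwo, vodxikeabikitegikae, fmuudibugidalejareh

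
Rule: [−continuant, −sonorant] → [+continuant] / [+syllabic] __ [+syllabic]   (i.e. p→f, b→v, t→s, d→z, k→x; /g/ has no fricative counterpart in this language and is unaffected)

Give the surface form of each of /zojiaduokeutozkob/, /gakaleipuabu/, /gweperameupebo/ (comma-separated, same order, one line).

zojiazuoxeusozkob, gaxaleifuavu, gweferameufevo

/zojiaduokeutozkob/: /d/ is a stop between vowels /a/ and /u/, so it spirantizes to the fricative [z]. /k/ is a stop between vowels /o/ and /e/, so it spirantizes to the fricative [x]. /t/ is a stop between vowels /u/ and /o/, so it spirantizes to the fricative [s]. → [zojiazuoxeusozkob].
/gakaleipuabu/: /k/ is a stop between vowels /a/ and /a/, so it spirantizes to the fricative [x]. /p/ is a stop between vowels /i/ and /u/, so it spirantizes to the fricative [f]. /b/ is a stop between vowels /a/ and /u/, so it spirantizes to the fricative [v]. → [gaxaleifuavu].
/gweperameupebo/: /p/ is a stop between vowels /e/ and /e/, so it spirantizes to the fricative [f]. /p/ is a stop between vowels /u/ and /e/, so it spirantizes to the fricative [f]. /b/ is a stop between vowels /e/ and /o/, so it spirantizes to the fricative [v]. → [gweferameufevo].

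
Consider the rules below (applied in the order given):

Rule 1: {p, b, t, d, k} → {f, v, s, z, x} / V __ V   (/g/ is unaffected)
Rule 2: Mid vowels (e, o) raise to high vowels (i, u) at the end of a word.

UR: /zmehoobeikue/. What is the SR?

zmehooveixui

Rule 1 (intervocalic spirantization): /b/ is a stop between vowels /o/ and /e/, so it spirantizes to the fricative [v]. /k/ is a stop between vowels /i/ and /u/, so it spirantizes to the fricative [x]. /zmehoobeikue/ → zmehooveixue.
Rule 2 (final vowel raising): /e/ is a mid vowel in word-final position, so it raises to [i]. /zmehooveixue/ → zmehooveixui.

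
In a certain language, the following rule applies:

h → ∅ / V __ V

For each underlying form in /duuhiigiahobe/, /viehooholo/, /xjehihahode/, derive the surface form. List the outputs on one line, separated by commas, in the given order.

/duuhiigiahobe/: /h/ occurs between vowels /u/ and /i/, so it deletes. /h/ occurs between vowels /a/ and /o/, so it deletes. → [duuiigiaobe].
/viehooholo/: /h/ occurs between vowels /e/ and /o/, so it deletes. /h/ occurs between vowels /o/ and /o/, so it deletes. → [vieooolo].
/xjehihahode/: /h/ occurs between vowels /e/ and /i/, so it deletes. /h/ occurs between vowels /i/ and /a/, so it deletes. /h/ occurs between vowels /a/ and /o/, so it deletes. → [xjeiaode].

duuiigiaobe, vieooolo, xjeiaode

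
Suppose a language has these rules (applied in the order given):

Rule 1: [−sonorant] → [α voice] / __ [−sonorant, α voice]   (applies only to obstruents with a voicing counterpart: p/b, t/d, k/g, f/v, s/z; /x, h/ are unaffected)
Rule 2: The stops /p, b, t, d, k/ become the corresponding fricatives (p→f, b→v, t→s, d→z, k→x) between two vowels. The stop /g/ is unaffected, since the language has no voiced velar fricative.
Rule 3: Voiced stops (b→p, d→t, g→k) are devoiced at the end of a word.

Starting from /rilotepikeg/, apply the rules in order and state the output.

Rule 1 (regressive voicing assimilation): no segment meets the environment; /rilotepikeg/ is unchanged.
Rule 2 (intervocalic spirantization): /t/ is a stop between vowels /o/ and /e/, so it spirantizes to the fricative [s]. /p/ is a stop between vowels /e/ and /i/, so it spirantizes to the fricative [f]. /k/ is a stop between vowels /i/ and /e/, so it spirantizes to the fricative [x]. /rilotepikeg/ → rilosefixeg.
Rule 3 (final devoicing): /g/ is a voiced stop in word-final position, so it devoices to [k]. /rilosefixeg/ → rilosefixek.

rilosefixek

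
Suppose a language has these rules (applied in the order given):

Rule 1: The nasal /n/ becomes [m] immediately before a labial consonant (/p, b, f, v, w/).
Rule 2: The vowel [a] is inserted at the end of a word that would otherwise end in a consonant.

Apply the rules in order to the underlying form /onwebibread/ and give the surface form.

Rule 1 (nasal place assimilation): /n/ precedes the labial consonant /w/, so it assimilates in place to [m]. /onwebibread/ → omwebibread.
Rule 2 (final a-epenthesis): the form ends in the consonant /d/, so [a] is inserted word-finally. /omwebibread/ → omwebibreada.

omwebibreada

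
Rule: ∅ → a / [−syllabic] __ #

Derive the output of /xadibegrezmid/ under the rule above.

xadibegrezmida

the form ends in the consonant /d/, so [a] is inserted word-finally.
Surface form: [xadibegrezmida].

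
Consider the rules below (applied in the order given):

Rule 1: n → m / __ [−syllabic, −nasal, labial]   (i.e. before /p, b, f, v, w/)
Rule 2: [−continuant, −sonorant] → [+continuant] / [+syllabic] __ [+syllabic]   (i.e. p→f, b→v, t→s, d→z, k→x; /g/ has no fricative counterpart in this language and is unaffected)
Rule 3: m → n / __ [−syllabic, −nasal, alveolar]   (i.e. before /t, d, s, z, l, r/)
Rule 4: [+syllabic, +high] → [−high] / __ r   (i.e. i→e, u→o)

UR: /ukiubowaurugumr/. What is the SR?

Rule 1 (nasal place assimilation): no segment meets the environment; /ukiubowaurugumr/ is unchanged.
Rule 2 (intervocalic spirantization): /k/ is a stop between vowels /u/ and /i/, so it spirantizes to the fricative [x]. /b/ is a stop between vowels /u/ and /o/, so it spirantizes to the fricative [v]. /ukiubowaurugumr/ → uxiuvowaurugumr.
Rule 3 (nasal place assimilation): /m/ precedes the alveolar consonant /r/, so it assimilates in place to [n]. /uxiuvowaurugumr/ → uxiuvowaurugunr.
Rule 4 (pre-rhotic lowering): /u/ is a high vowel immediately before /r/, so it lowers to [o]. /uxiuvowaurugunr/ → uxiuvowaorugunr.

uxiuvowaorugunr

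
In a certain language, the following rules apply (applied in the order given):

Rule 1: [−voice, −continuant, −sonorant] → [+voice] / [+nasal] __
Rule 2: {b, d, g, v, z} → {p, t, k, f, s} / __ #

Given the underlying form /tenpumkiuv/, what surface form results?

tenbumgiuf

Rule 1 (post-nasal voicing): /p/ is a voiceless stop immediately after the nasal /n/, so it voices to [b]. /k/ is a voiceless stop immediately after the nasal /m/, so it voices to [g]. /tenpumkiuv/ → tenbumgiuv.
Rule 2 (final devoicing): /v/ is a voiced obstruent in word-final position, so it devoices to [f]. /tenbumgiuv/ → tenbumgiuf.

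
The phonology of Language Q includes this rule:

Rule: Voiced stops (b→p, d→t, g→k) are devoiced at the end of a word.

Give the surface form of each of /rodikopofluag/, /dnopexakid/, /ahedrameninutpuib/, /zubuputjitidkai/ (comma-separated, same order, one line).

rodikopofluak, dnopexakit, ahedrameninutpuip, zubuputjitidkai

/rodikopofluag/: /g/ is a voiced stop in word-final position, so it devoices to [k]. → [rodikopofluak].
/dnopexakid/: /d/ is a voiced stop in word-final position, so it devoices to [t]. → [dnopexakit].
/ahedrameninutpuib/: /b/ is a voiced stop in word-final position, so it devoices to [p]. → [ahedrameninutpuip].
/zubuputjitidkai/: the rule's environment is not met; surfaces unchanged as [zubuputjitidkai].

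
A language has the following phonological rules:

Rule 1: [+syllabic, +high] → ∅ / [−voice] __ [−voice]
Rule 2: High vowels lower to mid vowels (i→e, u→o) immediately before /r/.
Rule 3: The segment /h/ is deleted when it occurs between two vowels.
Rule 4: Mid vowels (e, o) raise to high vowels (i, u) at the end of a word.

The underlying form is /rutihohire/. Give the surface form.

Rule 1 (high vowel syncope): /i/ is a high vowel flanked by voiceless consonants /t/ and /h/, so it deletes. /rutihohire/ → ruthohire.
Rule 2 (pre-rhotic lowering): /i/ is a high vowel immediately before /r/, so it lowers to [e]. /ruthohire/ → ruthohere.
Rule 3 (intervocalic h-deletion): /h/ occurs between vowels /o/ and /e/, so it deletes. /ruthohere/ → ruthoere.
Rule 4 (final vowel raising): /e/ is a mid vowel in word-final position, so it raises to [i]. /ruthoere/ → ruthoeri.

ruthoeri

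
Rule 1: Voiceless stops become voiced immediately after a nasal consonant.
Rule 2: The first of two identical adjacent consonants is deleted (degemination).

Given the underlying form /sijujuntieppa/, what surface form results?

Rule 1 (post-nasal voicing): /t/ is a voiceless stop immediately after the nasal /n/, so it voices to [d]. /sijujuntieppa/ → sijujundieppa.
Rule 2 (degemination): /pp/ is a geminate; the first /p/ deletes. /sijujundieppa/ → sijujundiepa.

sijujundiepa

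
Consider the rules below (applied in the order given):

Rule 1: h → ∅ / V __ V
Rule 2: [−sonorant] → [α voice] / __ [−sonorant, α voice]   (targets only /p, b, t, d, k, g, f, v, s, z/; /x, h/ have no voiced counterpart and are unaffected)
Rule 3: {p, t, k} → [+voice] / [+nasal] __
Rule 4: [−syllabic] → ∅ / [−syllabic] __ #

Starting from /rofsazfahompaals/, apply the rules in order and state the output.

rofsasfaombaal

Rule 1 (intervocalic h-deletion): /h/ occurs between vowels /a/ and /o/, so it deletes. /rofsazfahompaals/ → rofsazfaompaals.
Rule 2 (regressive voicing assimilation): /z/ precedes the voiceless obstruent /f/, so it devoices to [s] by assimilation. /rofsazfaompaals/ → rofsasfaompaals.
Rule 3 (post-nasal voicing): /p/ is a voiceless stop immediately after the nasal /m/, so it voices to [b]. /rofsasfaompaals/ → rofsasfaombaals.
Rule 4 (final cluster simplification): /s/ is the second consonant of a word-final cluster /ls/, so it deletes. /rofsasfaombaals/ → rofsasfaombaal.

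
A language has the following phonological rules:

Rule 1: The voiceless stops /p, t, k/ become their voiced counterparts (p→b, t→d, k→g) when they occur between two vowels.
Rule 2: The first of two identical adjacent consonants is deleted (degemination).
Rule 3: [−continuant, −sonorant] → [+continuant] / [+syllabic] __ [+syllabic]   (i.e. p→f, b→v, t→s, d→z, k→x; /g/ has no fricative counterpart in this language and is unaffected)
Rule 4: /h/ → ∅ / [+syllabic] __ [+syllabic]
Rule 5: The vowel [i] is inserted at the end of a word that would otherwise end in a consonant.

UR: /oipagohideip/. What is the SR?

oivagoizeipi

Rule 1 (intervocalic voicing): /p/ is a voiceless stop between vowels /i/ and /a/, so it voices to [b]. /oipagohideip/ → oibagohideip.
Rule 2 (degemination): no segment meets the environment; /oibagohideip/ is unchanged.
Rule 3 (intervocalic spirantization): /b/ is a stop between vowels /i/ and /a/, so it spirantizes to the fricative [v]. /d/ is a stop between vowels /i/ and /e/, so it spirantizes to the fricative [z]. /oibagohideip/ → oivagohizeip.
Rule 4 (intervocalic h-deletion): /h/ occurs between vowels /o/ and /i/, so it deletes. /oivagohizeip/ → oivagoizeip.
Rule 5 (final i-epenthesis): the form ends in the consonant /p/, so [i] is inserted word-finally. /oivagoizeip/ → oivagoizeipi.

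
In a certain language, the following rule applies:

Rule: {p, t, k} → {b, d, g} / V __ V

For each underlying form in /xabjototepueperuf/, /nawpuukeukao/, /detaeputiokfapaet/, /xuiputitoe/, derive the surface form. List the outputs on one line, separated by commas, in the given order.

/xabjototepueperuf/: /t/ is a voiceless stop between vowels /o/ and /o/, so it voices to [d]. /t/ is a voiceless stop between vowels /o/ and /e/, so it voices to [d]. /p/ is a voiceless stop between vowels /e/ and /u/, so it voices to [b]. /p/ is a voiceless stop between vowels /e/ and /e/, so it voices to [b]. → [xabjododebueberuf].
/nawpuukeukao/: /k/ is a voiceless stop between vowels /u/ and /e/, so it voices to [g]. /k/ is a voiceless stop between vowels /u/ and /a/, so it voices to [g]. → [nawpuugeugao].
/detaeputiokfapaet/: /t/ is a voiceless stop between vowels /e/ and /a/, so it voices to [d]. /p/ is a voiceless stop between vowels /e/ and /u/, so it voices to [b]. /t/ is a voiceless stop between vowels /u/ and /i/, so it voices to [d]. /p/ is a voiceless stop between vowels /a/ and /a/, so it voices to [b]. → [dedaebudiokfabaet].
/xuiputitoe/: /p/ is a voiceless stop between vowels /i/ and /u/, so it voices to [b]. /t/ is a voiceless stop between vowels /u/ and /i/, so it voices to [d]. /t/ is a voiceless stop between vowels /i/ and /o/, so it voices to [d]. → [xuibudidoe].

xabjododebueberuf, nawpuugeugao, dedaebudiokfabaet, xuibudidoe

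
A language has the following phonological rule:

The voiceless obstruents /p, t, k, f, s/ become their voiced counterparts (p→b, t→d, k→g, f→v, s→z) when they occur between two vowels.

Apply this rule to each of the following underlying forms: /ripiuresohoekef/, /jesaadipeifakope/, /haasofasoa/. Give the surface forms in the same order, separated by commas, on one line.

ribiurezohoegef, jezaadibeivagobe, haazovazoa

/ripiuresohoekef/: /p/ is a voiceless obstruent between vowels /i/ and /i/, so it voices to [b]. /s/ is a voiceless obstruent between vowels /e/ and /o/, so it voices to [z]. /k/ is a voiceless obstruent between vowels /e/ and /e/, so it voices to [g]. → [ribiurezohoegef].
/jesaadipeifakope/: /s/ is a voiceless obstruent between vowels /e/ and /a/, so it voices to [z]. /p/ is a voiceless obstruent between vowels /i/ and /e/, so it voices to [b]. /f/ is a voiceless obstruent between vowels /i/ and /a/, so it voices to [v]. /k/ is a voiceless obstruent between vowels /a/ and /o/, so it voices to [g]. /p/ is a voiceless obstruent between vowels /o/ and /e/, so it voices to [b]. → [jezaadibeivagobe].
/haasofasoa/: /s/ is a voiceless obstruent between vowels /a/ and /o/, so it voices to [z]. /f/ is a voiceless obstruent between vowels /o/ and /a/, so it voices to [v]. /s/ is a voiceless obstruent between vowels /a/ and /o/, so it voices to [z]. → [haazovazoa].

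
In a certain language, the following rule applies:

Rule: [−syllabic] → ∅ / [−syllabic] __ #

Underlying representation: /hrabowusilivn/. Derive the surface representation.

hrabowusiliv

/n/ is the second consonant of a word-final cluster /vn/, so it deletes.
Surface form: [hrabowusiliv].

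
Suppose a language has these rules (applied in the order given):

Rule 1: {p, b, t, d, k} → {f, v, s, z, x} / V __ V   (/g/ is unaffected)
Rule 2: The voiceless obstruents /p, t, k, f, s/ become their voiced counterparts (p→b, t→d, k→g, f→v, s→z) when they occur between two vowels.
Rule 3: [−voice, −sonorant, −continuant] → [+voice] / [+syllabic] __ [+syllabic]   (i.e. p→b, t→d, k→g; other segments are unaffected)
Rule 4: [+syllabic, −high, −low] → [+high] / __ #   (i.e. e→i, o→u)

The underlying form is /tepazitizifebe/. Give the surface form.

tevazizizivevi

Rule 1 (intervocalic spirantization): /p/ is a stop between vowels /e/ and /a/, so it spirantizes to the fricative [f]. /t/ is a stop between vowels /i/ and /i/, so it spirantizes to the fricative [s]. /b/ is a stop between vowels /e/ and /e/, so it spirantizes to the fricative [v]. /tepazitizifebe/ → tefazisizifeve.
Rule 2 (intervocalic voicing): /f/ is a voiceless obstruent between vowels /e/ and /a/, so it voices to [v]. /s/ is a voiceless obstruent between vowels /i/ and /i/, so it voices to [z]. /f/ is a voiceless obstruent between vowels /i/ and /e/, so it voices to [v]. /tefazisizifeve/ → tevaziziziveve.
Rule 3 (intervocalic voicing): no segment meets the environment; /tevaziziziveve/ is unchanged.
Rule 4 (final vowel raising): /e/ is a mid vowel in word-final position, so it raises to [i]. /tevaziziziveve/ → tevazizizivevi.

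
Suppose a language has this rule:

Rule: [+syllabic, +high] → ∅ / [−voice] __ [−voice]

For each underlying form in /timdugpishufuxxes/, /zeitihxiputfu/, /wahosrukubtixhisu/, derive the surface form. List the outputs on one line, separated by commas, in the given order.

timdugpshfxxes, zeithxptfu, wahosrukubtxhsu

/timdugpishufuxxes/: /i/ is a high vowel flanked by voiceless consonants /p/ and /s/, so it deletes. /u/ is a high vowel flanked by voiceless consonants /h/ and /f/, so it deletes. /u/ is a high vowel flanked by voiceless consonants /f/ and /x/, so it deletes. → [timdugpshfxxes].
/zeitihxiputfu/: /i/ is a high vowel flanked by voiceless consonants /t/ and /h/, so it deletes. /i/ is a high vowel flanked by voiceless consonants /x/ and /p/, so it deletes. /u/ is a high vowel flanked by voiceless consonants /p/ and /t/, so it deletes. → [zeithxptfu].
/wahosrukubtixhisu/: /i/ is a high vowel flanked by voiceless consonants /t/ and /x/, so it deletes. /i/ is a high vowel flanked by voiceless consonants /h/ and /s/, so it deletes. → [wahosrukubtxhsu].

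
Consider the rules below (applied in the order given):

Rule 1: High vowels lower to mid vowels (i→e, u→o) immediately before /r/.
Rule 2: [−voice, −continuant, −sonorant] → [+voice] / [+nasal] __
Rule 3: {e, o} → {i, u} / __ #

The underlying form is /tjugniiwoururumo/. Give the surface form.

tjugniiwoororumu

Rule 1 (pre-rhotic lowering): /u/ is a high vowel immediately before /r/, so it lowers to [o]. /u/ is a high vowel immediately before /r/, so it lowers to [o]. /tjugniiwoururumo/ → tjugniiwoororumo.
Rule 2 (post-nasal voicing): no segment meets the environment; /tjugniiwoororumo/ is unchanged.
Rule 3 (final vowel raising): /o/ is a mid vowel in word-final position, so it raises to [u]. /tjugniiwoororumo/ → tjugniiwoororumu.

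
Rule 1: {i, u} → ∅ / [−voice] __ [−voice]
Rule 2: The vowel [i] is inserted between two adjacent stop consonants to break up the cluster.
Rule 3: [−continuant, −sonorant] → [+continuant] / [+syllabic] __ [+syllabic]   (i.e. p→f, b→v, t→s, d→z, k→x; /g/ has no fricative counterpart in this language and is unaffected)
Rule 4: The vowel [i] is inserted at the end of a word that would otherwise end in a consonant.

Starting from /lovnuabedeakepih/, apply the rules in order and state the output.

lovnuavezeaxephi

Rule 1 (high vowel syncope): /i/ is a high vowel flanked by voiceless consonants /p/ and /h/, so it deletes. /lovnuabedeakepih/ → lovnuabedeakeph.
Rule 2 (stop-cluster i-epenthesis): no segment meets the environment; /lovnuabedeakeph/ is unchanged.
Rule 3 (intervocalic spirantization): /b/ is a stop between vowels /a/ and /e/, so it spirantizes to the fricative [v]. /d/ is a stop between vowels /e/ and /e/, so it spirantizes to the fricative [z]. /k/ is a stop between vowels /a/ and /e/, so it spirantizes to the fricative [x]. /lovnuabedeakeph/ → lovnuavezeaxeph.
Rule 4 (final i-epenthesis): the form ends in the consonant /h/, so [i] is inserted word-finally. /lovnuavezeaxeph/ → lovnuavezeaxephi.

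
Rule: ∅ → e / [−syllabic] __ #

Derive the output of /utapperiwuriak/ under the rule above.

the form ends in the consonant /k/, so [e] is inserted word-finally.
Surface form: [utapperiwuriake].

utapperiwuriake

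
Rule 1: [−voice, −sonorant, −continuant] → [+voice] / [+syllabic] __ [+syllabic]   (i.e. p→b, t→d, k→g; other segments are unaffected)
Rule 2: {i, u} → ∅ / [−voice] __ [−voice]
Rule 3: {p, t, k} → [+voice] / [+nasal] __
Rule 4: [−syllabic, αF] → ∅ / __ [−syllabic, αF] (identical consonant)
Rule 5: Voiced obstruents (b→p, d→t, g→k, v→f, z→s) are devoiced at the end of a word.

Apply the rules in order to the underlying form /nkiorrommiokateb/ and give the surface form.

Rule 1 (intervocalic voicing): /k/ is a voiceless stop between vowels /o/ and /a/, so it voices to [g]. /t/ is a voiceless stop between vowels /a/ and /e/, so it voices to [d]. /nkiorrommiokateb/ → nkiorrommiogadeb.
Rule 2 (high vowel syncope): no segment meets the environment; /nkiorrommiogadeb/ is unchanged.
Rule 3 (post-nasal voicing): /k/ is a voiceless stop immediately after the nasal /n/, so it voices to [g]. /nkiorrommiogadeb/ → ngiorrommiogadeb.
Rule 4 (degemination): /rr/ is a geminate; the first /r/ deletes. /mm/ is a geminate; the first /m/ deletes. /ngiorrommiogadeb/ → ngioromiogadeb.
Rule 5 (final devoicing): /b/ is a voiced obstruent in word-final position, so it devoices to [p]. /ngioromiogadeb/ → ngioromiogadep.

ngioromiogadep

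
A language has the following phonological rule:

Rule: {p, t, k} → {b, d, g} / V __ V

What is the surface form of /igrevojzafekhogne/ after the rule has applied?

No segment of /igrevojzafekhogne/ meets the structural description of the rule, so the form surfaces unchanged.

igrevojzafekhogne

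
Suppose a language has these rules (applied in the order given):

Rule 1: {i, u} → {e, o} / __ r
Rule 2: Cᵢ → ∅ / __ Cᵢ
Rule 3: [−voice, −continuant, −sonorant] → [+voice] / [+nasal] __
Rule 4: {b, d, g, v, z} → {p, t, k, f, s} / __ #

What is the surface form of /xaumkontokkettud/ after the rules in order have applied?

Rule 1 (pre-rhotic lowering): no segment meets the environment; /xaumkontokkettud/ is unchanged.
Rule 2 (degemination): /kk/ is a geminate; the first /k/ deletes. /tt/ is a geminate; the first /t/ deletes. /xaumkontokkettud/ → xaumkontoketud.
Rule 3 (post-nasal voicing): /k/ is a voiceless stop immediately after the nasal /m/, so it voices to [g]. /t/ is a voiceless stop immediately after the nasal /n/, so it voices to [d]. /xaumkontoketud/ → xaumgondoketud.
Rule 4 (final devoicing): /d/ is a voiced obstruent in word-final position, so it devoices to [t]. /xaumgondoketud/ → xaumgondoketut.

xaumgondoketut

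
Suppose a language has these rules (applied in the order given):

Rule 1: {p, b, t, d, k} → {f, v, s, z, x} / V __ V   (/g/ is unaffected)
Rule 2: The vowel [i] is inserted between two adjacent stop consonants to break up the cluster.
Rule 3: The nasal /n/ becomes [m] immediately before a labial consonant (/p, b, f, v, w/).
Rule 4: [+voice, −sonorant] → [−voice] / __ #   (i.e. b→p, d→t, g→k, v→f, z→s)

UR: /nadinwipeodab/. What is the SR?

Rule 1 (intervocalic spirantization): /d/ is a stop between vowels /a/ and /i/, so it spirantizes to the fricative [z]. /p/ is a stop between vowels /i/ and /e/, so it spirantizes to the fricative [f]. /d/ is a stop between vowels /o/ and /a/, so it spirantizes to the fricative [z]. /nadinwipeodab/ → nazinwifeozab.
Rule 2 (stop-cluster i-epenthesis): no segment meets the environment; /nazinwifeozab/ is unchanged.
Rule 3 (nasal place assimilation): /n/ precedes the labial consonant /w/, so it assimilates in place to [m]. /nazinwifeozab/ → nazimwifeozab.
Rule 4 (final devoicing): /b/ is a voiced obstruent in word-final position, so it devoices to [p]. /nazimwifeozab/ → nazimwifeozap.

nazimwifeozap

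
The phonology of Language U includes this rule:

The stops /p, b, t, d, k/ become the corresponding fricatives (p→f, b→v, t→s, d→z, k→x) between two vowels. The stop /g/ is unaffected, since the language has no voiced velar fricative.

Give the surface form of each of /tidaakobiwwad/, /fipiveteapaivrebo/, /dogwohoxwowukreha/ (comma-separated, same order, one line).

/tidaakobiwwad/: /d/ is a stop between vowels /i/ and /a/, so it spirantizes to the fricative [z]. /k/ is a stop between vowels /a/ and /o/, so it spirantizes to the fricative [x]. /b/ is a stop between vowels /o/ and /i/, so it spirantizes to the fricative [v]. → [tizaaxoviwwad].
/fipiveteapaivrebo/: /p/ is a stop between vowels /i/ and /i/, so it spirantizes to the fricative [f]. /t/ is a stop between vowels /e/ and /e/, so it spirantizes to the fricative [s]. /p/ is a stop between vowels /a/ and /a/, so it spirantizes to the fricative [f]. /b/ is a stop between vowels /e/ and /o/, so it spirantizes to the fricative [v]. → [fifiveseafaivrevo].
/dogwohoxwowukreha/: the rule's environment is not met; surfaces unchanged as [dogwohoxwowukreha].

tizaaxoviwwad, fifiveseafaivrevo, dogwohoxwowukreha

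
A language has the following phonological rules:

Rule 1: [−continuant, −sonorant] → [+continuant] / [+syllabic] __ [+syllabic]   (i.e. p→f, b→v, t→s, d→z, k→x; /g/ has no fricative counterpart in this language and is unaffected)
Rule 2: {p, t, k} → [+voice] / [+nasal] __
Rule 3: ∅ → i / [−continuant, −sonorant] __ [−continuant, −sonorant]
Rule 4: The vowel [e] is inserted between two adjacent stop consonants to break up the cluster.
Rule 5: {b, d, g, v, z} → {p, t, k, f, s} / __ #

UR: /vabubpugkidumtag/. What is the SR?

Rule 1 (intervocalic spirantization): /b/ is a stop between vowels /a/ and /u/, so it spirantizes to the fricative [v]. /d/ is a stop between vowels /i/ and /u/, so it spirantizes to the fricative [z]. /vabubpugkidumtag/ → vavubpugkizumtag.
Rule 2 (post-nasal voicing): /t/ is a voiceless stop immediately after the nasal /m/, so it voices to [d]. /vavubpugkizumtag/ → vavubpugkizumdag.
Rule 3 (stop-cluster i-epenthesis): /b/ and /p/ form a stop–stop cluster, so [i] is inserted between them. /g/ and /k/ form a stop–stop cluster, so [i] is inserted between them. /vavubpugkizumdag/ → vavubipugikizumdag.
Rule 4 (stop-cluster e-epenthesis): no segment meets the environment; /vavubipugikizumdag/ is unchanged.
Rule 5 (final devoicing): /g/ is a voiced obstruent in word-final position, so it devoices to [k]. /vavubipugikizumdag/ → vavubipugikizumdak.

vavubipugikizumdak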